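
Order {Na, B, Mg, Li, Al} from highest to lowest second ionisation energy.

Li > Na > B > Al > Mg

Consider each +1 ion: Na⁺ is the bare [Ne] core; B⁺ still has 2 valence electrons; Mg⁺ still has 1 valence electron; Li⁺ is the bare [He] core; Al⁺ still has 2 valence electrons.
Pulling an electron out of a noble-gas core costs far more than removing a remaining valence electron, so Na and Li sit at the high end of IE_2.
Valence configurations: B⁺ [He]2s², Mg⁺ [Ne]3s¹, Al⁺ [Ne]3s².
Approximate IE_2 values (kJ/mol): Na 4562, B 2427, Mg 1451, Li 7298, Al 1817.
Overall IE_2 order: Mg < Al < B < Na < Li.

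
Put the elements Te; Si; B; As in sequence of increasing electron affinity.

EA tends to increase across a period and decrease down a group, though the pattern is less regular than for IE or radius.
These sit on a diagonal, where the across-period and down-group effects partly cancel.
As > B: period and group pull opposite ways; the across-period shift dominates (78 vs 27 kJ/mol).
Si > As: period and group pull opposite ways; the down-group shift dominates (134 vs 78 kJ/mol).
Te > Si: the two effects oppose for this pair; the across-period effect wins (190 vs 134 kJ/mol).
For reference (kJ/mol): B 27, Si 134, As 78, Te 190.
So from lowest to highest: B < As < Si < Te.

B < As < Si < Te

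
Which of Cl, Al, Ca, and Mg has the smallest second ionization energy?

IE_2 is the cost of taking one more electron from the +1 cation: Cl⁺ still has 6 valence electrons; Al⁺ still has 2 valence electrons; Ca⁺ still has 1 valence electron; Mg⁺ still has 1 valence electron.
All are still removing valence electrons, so compare the +1 ions as you would atoms: IE_2 generally rises across a period (higher Z_eff) and falls down a group (larger shell), subject to the usual subshell exceptions.
Valence configurations: Cl⁺ [Ne]3s²3p⁴, Al⁺ [Ne]3s², Ca⁺ [Ar]4s¹, Mg⁺ [Ne]3s¹.
Approximate IE_2 values (kJ/mol): Cl 2298, Al 1817, Ca 1145, Mg 1451.
Putting it together, IE_2: Ca < Mg < Al < Cl.

Ca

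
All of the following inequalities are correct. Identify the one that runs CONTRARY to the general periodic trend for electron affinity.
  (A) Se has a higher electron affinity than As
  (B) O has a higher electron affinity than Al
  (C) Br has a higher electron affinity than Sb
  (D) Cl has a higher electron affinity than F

(D)

The general trend: electron affinity increases across a period and decreases down a group.
(A) Se (period 4, group 16) vs As (period 4, group 15): the stated order agrees with the simple trend.
(B) O (period 2, group 16) vs Al (period 3, group 13): the stated order agrees with the simple trend.
(C) Br (period 4, group 17) vs Sb (period 5, group 15): the stated order agrees with the simple trend.
(D) Cl (period 3, group 17) vs F (period 2, group 17): the stated order contradicts the simple trend.
The exception is (D): F's small 2p subshell makes the incoming electron feel strong e⁻–e⁻ repulsion, so Cl actually releases more energy on gaining an electron.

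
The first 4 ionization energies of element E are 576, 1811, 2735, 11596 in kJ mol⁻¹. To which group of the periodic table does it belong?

Group 13

Look for the largest jump between consecutive ionization energies: IE4/IE3 ≈ 4.2, far larger than any earlier ratio.
That jump marks the point where a core electron is being removed. So the atom has 3 valence electrons.
A main-group element with 3 valence electrons is in group 13.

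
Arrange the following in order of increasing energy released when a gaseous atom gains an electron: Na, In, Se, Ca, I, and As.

Ca < In < Na < As < Se < I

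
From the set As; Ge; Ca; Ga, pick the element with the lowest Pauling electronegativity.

Ca

Ca is in period 4, group 2; Ga is in period 4, group 13; Ge is in period 4, group 14; As is in period 4, group 15.
EN rises left→right (higher Z_eff, smaller atoms) and falls top→bottom (larger, more shielded atoms).
All lie in period 4, so electronegativity increases left to right.
The lowest Pauling electronegativity among these belongs to Ca.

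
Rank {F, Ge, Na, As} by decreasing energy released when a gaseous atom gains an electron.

F > Ge > As > Na

F is in period 2, group 17; Na is in period 3, group 1; Ge is in period 4, group 14; As is in period 4, group 15.
Adding an electron releases more energy for atoms nearer the top right (short of the noble gases).
Here both period and group differ, so the two effects have to be weighed against each other.
As > Na: the two effects oppose for this pair; the across-period effect wins (78 vs 53 kJ/mol).
Ge > As: this pair runs against the simple trend — see the exception note.
F > Ge: relative to Ge, both the across-period and down-group shifts push F's electron affinity up.
Note the exception: Ge has a higher electron affinity than As, contrary to the simple trend — adding an electron to As's half-filled 4p³ is unfavourable, so Ge (4p²) has the more exothermic EA.
Approximate values (kJ/mol): F 328, Na 53, Ge 119, As 78.
So from highest to lowest: F > Ge > As > Na.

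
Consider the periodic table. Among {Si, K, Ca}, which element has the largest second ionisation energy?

IE_2 is the cost of taking one more electron from the +1 cation: Si⁺ still has 3 valence electrons; K⁺ is the bare [Ar] core; Ca⁺ still has 1 valence electron.
Breaking into a closed-shell core is much more expensive than removing a leftover valence electron — K has the largest IE_2 here.
Valence configurations: Si⁺ [Ne]3s²3p¹, Ca⁺ [Ar]4s¹.
The numbers (kJ/mol): Si 1577, K 3052, Ca 1145.
So the second ionization energies run Ca < Si < K.

K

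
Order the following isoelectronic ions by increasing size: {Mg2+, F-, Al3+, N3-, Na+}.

All of these have 10 electrons, so size is governed by nuclear charge alone: the more protons, the stronger the pull on the same electron cloud, and the smaller the ion.
Nuclear charges: Al3+ (Z=13), Mg2+ (Z=12), Na+ (Z=11), F- (Z=9), N3- (Z=7).
Smallest to largest: Al3+ < Mg2+ < Na+ < F- < N3-.

Al3+ < Mg2+ < Na+ < F- < N3-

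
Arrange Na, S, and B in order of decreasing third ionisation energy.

After 2 electrons have been removed, what remains? Na²⁺ is already 1 electron into the core; S²⁺ still has 4 valence electrons; B²⁺ still has 1 valence electron.
Pulling an electron out of a noble-gas core costs far more than removing a remaining valence electron, so Na sits at the high end of IE_3.
Valence configurations: S²⁺ [Ne]3s²3p², B²⁺ [He]2s¹.
The numbers (kJ/mol): Na 6910, S 3357, B 3660.
Overall IE_3 order: S < B < Na.

Na > B > S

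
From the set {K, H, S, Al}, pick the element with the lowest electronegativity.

K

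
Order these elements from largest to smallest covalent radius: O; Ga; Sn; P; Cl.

O is in period 2, group 16; P is in period 3, group 15; Cl is in period 3, group 17; Ga is in period 4, group 13; Sn is in period 5, group 14.
Atomic radius shrinks across a period as nuclear charge pulls the same shell inward, and grows down a group as new shells are added.
Here both period and group differ, so the two effects have to be weighed against each other.
Cl > O: period and group pull opposite ways; the down-group shift dominates (99 vs 63 pm).
P > Cl: both are in period 3; the period trend gives P the larger value.
Ga > P: relative to P, both the across-period and down-group shifts push Ga's atomic radius up.
Sn > Ga: the two effects oppose for this pair; the down-group effect wins (140 vs 124 pm).
Approximate values (pm): O 63, P 111, Cl 99, Ga 124, Sn 140.
So from largest to smallest: Sn > Ga > P > Cl > O.

Sn > Ga > P > Cl > O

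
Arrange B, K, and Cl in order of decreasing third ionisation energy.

K > Cl > B

Consider each +2 ion: B²⁺ still has 1 valence electron; K²⁺ is already 1 electron into the core; Cl²⁺ still has 5 valence electrons.
Pulling an electron out of a noble-gas core costs far more than removing a remaining valence electron, so K sits at the high end of IE_3.
Valence configurations: B²⁺ [He]2s¹, Cl²⁺ [Ne]3s²3p³.
Approximate IE_3 values (kJ/mol): B 3660, K 4420, Cl 3822.
Hence IE_3: B < Cl < K.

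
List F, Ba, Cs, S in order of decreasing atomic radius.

Cs, Ba, S, F

Across a period the added protons contract the valence shell; down a group each new principal shell makes the atom larger.
Here both period and group differ, so the two effects have to be weighed against each other.
S > F: both effects reinforce here, so S is clearly the larger of the two.
Ba > S: both effects reinforce here, so Ba is clearly the larger of the two.
Cs > Ba: Cs lies to the left of Ba in period 6, so the across-period effect alone puts Cs larger.
Tabulated atomic radius (pm): F 64, S 103, Cs 232, Ba 196.
So from largest to smallest: Cs > Ba > S > F.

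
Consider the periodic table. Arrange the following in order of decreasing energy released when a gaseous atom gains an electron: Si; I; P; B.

I > Si > P > B

Electron affinity generally becomes more exothermic across a period toward the halogens and less exothermic down a group.
Neither a single period nor a single group — weigh both effects.
P > B: the two effects oppose for this pair; the across-period effect wins (72 vs 27 kJ/mol).
Si > P: this pair runs against the simple trend — see the exception note.
I > Si: period and group pull opposite ways; the across-period shift dominates (295 vs 134 kJ/mol).
Note the exception: Si has a higher electron affinity than P, contrary to the simple trend — adding an electron to P's half-filled 3p³ is unfavourable, so Si (3p²) has the more exothermic EA.
Approximate values (kJ/mol): B 27, Si 134, P 72, I 295.
So from highest to lowest: I > Si > P > B.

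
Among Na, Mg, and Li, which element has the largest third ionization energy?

Li

IE_3 is the cost of taking one more electron from the +2 cation: Na²⁺ is already 1 electron into the core; Mg²⁺ is the bare [Ne] core; Li²⁺ is already 1 electron into the core.
All of these are removing an electron from a noble-gas core or deeper; the smaller core (lower principal quantum number) is held far more tightly, and within a period the higher nuclear charge binds the same core more tightly.
The numbers (kJ/mol): Na 6910, Mg 7733, Li 11815.
Putting it together, IE_3: Na < Mg < Li.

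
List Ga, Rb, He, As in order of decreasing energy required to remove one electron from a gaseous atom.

He, As, Ga, Rb

He is in period 1, group 18; Ga is in period 4, group 13; As is in period 4, group 15; Rb is in period 5, group 1.
Removing the outermost electron gets harder across a period and easier down a group.
Neither a single period nor a single group — weigh both effects.
Ga > Rb: both effects reinforce here, so Ga is clearly the higher of the two.
As > Ga: both are in period 4; the period trend gives As the larger value.
He > As: relative to As, both the across-period and down-group shifts push He's first ionization energy up.
Approximate values (kJ/mol): He 2372, Ga 579, As 947, Rb 403.
So from highest to lowest: He > As > Ga > Rb.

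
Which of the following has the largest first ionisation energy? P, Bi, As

P

P is in period 3, group 15; As is in period 4, group 15; Bi is in period 6, group 15.
Across a period the outer electron is held more tightly (higher IE₁); down a group it sits in a higher shell, more shielded, and comes off more easily.
All are in group 15, so first ionization energy increases up the group.
The largest first ionisation energy among these belongs to P.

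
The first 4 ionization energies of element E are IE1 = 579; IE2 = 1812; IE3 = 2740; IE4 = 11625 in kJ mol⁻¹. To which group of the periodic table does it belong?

Look for the largest jump between consecutive ionization energies: IE4/IE3 ≈ 4.2, far larger than any earlier ratio.
That jump marks the point where a core electron is being removed. So the atom has 3 valence electrons.
A main-group element with 3 valence electrons is in group 13.

Group 13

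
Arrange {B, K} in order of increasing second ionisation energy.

After 1 electron has been removed, what remains? B⁺ still has 2 valence electrons; K⁺ is the bare [Ar] core.
Core electrons are held far more tightly than valence electrons, so K tops the IE_2 order.
The numbers (kJ/mol): B 2427, K 3052.
So the second ionization energies run B < K.

B < K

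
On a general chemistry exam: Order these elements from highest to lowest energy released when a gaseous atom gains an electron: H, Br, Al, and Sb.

Br > Sb > H > Al

H is in period 1, group 1; Al is in period 3, group 13; Br is in period 4, group 17; Sb is in period 5, group 15.
EA tends to increase across a period and decrease down a group, though the pattern is less regular than for IE or radius.
Here both period and group differ, so the two effects have to be weighed against each other.
H > Al: the two effects oppose for this pair; the down-group effect wins (73 vs 42 kJ/mol).
Sb > H: period and group pull opposite ways; the across-period shift dominates (103 vs 73 kJ/mol).
Br > Sb: both effects reinforce here, so Br is clearly the higher of the two.
For reference (kJ/mol): H 73, Al 42, Br 325, Sb 103.
So from highest to lowest: Br > Sb > H > Al.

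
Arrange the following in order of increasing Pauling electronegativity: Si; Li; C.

Li, Si, C

Li is in period 2, group 1; C is in period 2, group 14; Si is in period 3, group 14.
EN rises left→right (higher Z_eff, smaller atoms) and falls top→bottom (larger, more shielded atoms).
These span different periods and groups, so the two trends combine.
Si > Li: the two effects oppose for this pair; the across-period effect wins (1.90 vs 0.98).
C > Si: they share group 14; the group trend gives C the larger value.
For reference (Pauling): Li 0.98, C 2.55, Si 1.90.
So from lowest to highest: Li < Si < C.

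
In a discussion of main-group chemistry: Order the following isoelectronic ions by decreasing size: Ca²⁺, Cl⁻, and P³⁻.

P³⁻ > Cl⁻ > Ca²⁺

All of these have 18 electrons, so size is governed by nuclear charge alone: the more protons, the stronger the pull on the same electron cloud, and the smaller the ion.
Nuclear charges: Ca²⁺ (Z=20), Cl⁻ (Z=17), P³⁻ (Z=15).
Largest to smallest: P³⁻ > Cl⁻ > Ca²⁺.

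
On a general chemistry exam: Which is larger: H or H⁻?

H⁻

Forming H⁻ adds 1 electron to H. More electron–electron repulsion in the same shell, with unchanged nuclear charge, lets the cloud expand.
An anion is larger than its parent atom: H⁻ > H.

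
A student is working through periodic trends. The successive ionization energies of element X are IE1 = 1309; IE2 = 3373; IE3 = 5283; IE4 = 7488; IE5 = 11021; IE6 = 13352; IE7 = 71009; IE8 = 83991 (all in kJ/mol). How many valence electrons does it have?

6

Look for the largest jump between consecutive ionization energies: IE7/IE6 ≈ 5.3, far larger than any earlier ratio.
That jump marks the point where a core electron is being removed. So the atom has 6 valence electrons.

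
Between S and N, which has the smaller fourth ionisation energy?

S

IE_4 is the cost of taking one more electron from the +3 cation: S³⁺ still has 3 valence electrons; N³⁺ still has 2 valence electrons.
All are still removing valence electrons, so compare the +3 ions as you would atoms: IE_4 generally rises across a period (higher Z_eff) and falls down a group (larger shell), subject to the usual subshell exceptions.
Valence configurations: S³⁺ [Ne]3s²3p¹, N³⁺ [He]2s².
Tabulated IE_4 (kJ/mol): S 4556, N 7475.
So the fourth ionization energies run S < N.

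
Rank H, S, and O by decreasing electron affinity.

S > O > H

H is in period 1, group 1; O is in period 2, group 16; S is in period 3, group 16.
EA tends to increase across a period and decrease down a group, though the pattern is less regular than for IE or radius.
These span different periods and groups, so the two trends combine.
O > H: period and group pull opposite ways; the across-period shift dominates (141 vs 73 kJ/mol).
S > O: this pair runs against the simple trend — see the exception note.
Note the exception: S has a higher electron affinity than O, contrary to the simple trend — the compact 2p subshell of O repels the added electron more than S's larger 3p does.
Approximate values (kJ/mol): H 73, O 141, S 200.
So from highest to lowest: S > O > H.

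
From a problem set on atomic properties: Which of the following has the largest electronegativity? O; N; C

O

C is in period 2, group 14; N is in period 2, group 15; O is in period 2, group 16.
Atoms toward the upper right of the periodic table pull bonding electrons most strongly.
All lie in period 2, so electronegativity increases left to right.
The largest electronegativity among these belongs to O.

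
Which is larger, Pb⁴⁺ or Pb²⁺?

Both ions have Z = 82 protons, but Pb⁴⁺ has lost more electrons, so its remaining electrons feel a larger effective nuclear charge per electron and are pulled in more tightly.
Higher positive charge → smaller ion, so Pb²⁺ > Pb⁴⁺.

Pb²⁺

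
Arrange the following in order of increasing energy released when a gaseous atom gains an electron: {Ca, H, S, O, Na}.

Ca < Na < H < O < S

Electron affinity generally becomes more exothermic across a period toward the halogens and less exothermic down a group.
Neither a single period nor a single group — weigh both effects.
Na > Ca: the two effects oppose for this pair; the down-group effect wins (53 vs 2 kJ/mol).
H > Na: H sits above Na in group 1, so the down-group effect alone puts H higher.
O > H: period and group pull opposite ways; the across-period shift dominates (141 vs 73 kJ/mol).
S > O: this pair runs against the simple trend — see the exception note.
Note the exception: S has a higher electron affinity than O, contrary to the simple trend — the compact 2p subshell of O repels the added electron more than S's larger 3p does.
Tabulated electron affinity (kJ/mol): H 73, O 141, Na 53, S 200, Ca 2.
So from lowest to highest: Ca < Na < H < O < S.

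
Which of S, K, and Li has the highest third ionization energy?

Li

IE_3 is the cost of taking one more electron from the +2 cation: S²⁺ still has 4 valence electrons; K²⁺ is already 1 electron into the core; Li²⁺ is already 1 electron into the core.
Core electrons are held far more tightly than valence electrons, so K and Li top the IE_3 order.
Tabulated IE_3 (kJ/mol): S 3357, K 4420, Li 11815.
Putting it together, IE_3: S < K < Li.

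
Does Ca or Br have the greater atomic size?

Ca is in period 4, group 2; Br is in period 4, group 17.
Atomic radius shrinks across a period as nuclear charge pulls the same shell inward, and grows down a group as new shells are added.
All lie in period 4, so atomic radius increases right to left.
So Ca has the greater atomic size (Ca > Br).

Ca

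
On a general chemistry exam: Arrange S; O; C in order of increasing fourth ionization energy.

The fourth ionization energy removes an electron from the +3 ion. For each element: S³⁺ still has 3 valence electrons; O³⁺ still has 3 valence electrons; C³⁺ still has 1 valence electron.
All are still removing valence electrons, so compare the +3 ions as you would atoms: IE_4 generally rises across a period (higher Z_eff) and falls down a group (larger shell), subject to the usual subshell exceptions.
Valence configurations: S³⁺ [Ne]3s²3p¹, O³⁺ [He]2s²2p¹, C³⁺ [He]2s¹.
Tabulated IE_4 (kJ/mol): S 4556, O 7469, C 6223.
Hence IE_4: S < C < O.

S < C < O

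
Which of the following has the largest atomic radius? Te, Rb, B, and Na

Rb

B is in period 2, group 13; Na is in period 3, group 1; Rb is in period 5, group 1; Te is in period 5, group 16.
Moving right in a period, electrons are added to the same shell under a stronger nuclear pull, so atoms get smaller; moving down, a new shell is opened and atoms get larger.
Neither a single period nor a single group — weigh both effects.
Te > B: the two effects oppose for this pair; the down-group effect wins (136 vs 85 pm).
Na > Te: the two effects oppose for this pair; the across-period effect wins (155 vs 136 pm).
Rb > Na: Rb sits below Na in group 1, so the down-group effect alone puts Rb larger.
For reference (pm): B 85, Na 155, Rb 210, Te 136.
The largest atomic radius among these belongs to Rb.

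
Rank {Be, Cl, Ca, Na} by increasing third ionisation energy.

Cl < Ca < Na < Be

Consider each +2 ion: Be²⁺ is the bare [He] core; Cl²⁺ still has 5 valence electrons; Ca²⁺ is the bare [Ar] core; Na²⁺ is already 1 electron into the core.
Breaking into a closed-shell core is much more expensive than removing a leftover valence electron — Ca, Na and Be have the largest IE_3 here.
Tabulated IE_3 (kJ/mol): Be 14849, Cl 3822, Ca 4912, Na 6910.
So the third ionization energies run Cl < Ca < Na < Be.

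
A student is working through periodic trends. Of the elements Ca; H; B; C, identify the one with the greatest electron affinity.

C

H is in period 1, group 1; B is in period 2, group 13; C is in period 2, group 14; Ca is in period 4, group 2.
EA tends to increase across a period and decrease down a group, though the pattern is less regular than for IE or radius.
Here both period and group differ, so the two effects have to be weighed against each other.
B > Ca: both effects reinforce here, so B is clearly the higher of the two.
H > B: period and group pull opposite ways; the down-group shift dominates (73 vs 27 kJ/mol).
C > H: the two effects oppose for this pair; the across-period effect wins (122 vs 73 kJ/mol).
Tabulated electron affinity (kJ/mol): H 73, B 27, C 122, Ca 2.
The greatest electron affinity among these belongs to C.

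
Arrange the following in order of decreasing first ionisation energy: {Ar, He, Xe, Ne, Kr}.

IE₁ increases left→right with effective nuclear charge and decreases top→bottom as the valence shell moves farther out.
All are in group 18, so first ionization energy increases up the group.
So from highest to lowest: He > Ne > Ar > Kr > Xe.

He > Ne > Ar > Kr > Xe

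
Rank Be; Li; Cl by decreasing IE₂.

After 1 electron has been removed, what remains? Be⁺ still has 1 valence electron; Li⁺ is the bare [He] core; Cl⁺ still has 6 valence electrons.
Breaking into a closed-shell core is much more expensive than removing a leftover valence electron — Li has the largest IE_2 here.
Valence configurations: Be⁺ [He]2s¹, Cl⁺ [Ne]3s²3p⁴.
Approximate IE_2 values (kJ/mol): Be 1757, Li 7298, Cl 2298.
So the second ionization energies run Be < Cl < Li.

Li, Cl, Be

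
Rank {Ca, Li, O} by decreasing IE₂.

Li, O, Ca

Consider each +1 ion: Ca⁺ still has 1 valence electron; Li⁺ is the bare [He] core; O⁺ still has 5 valence electrons.
Core electrons are held far more tightly than valence electrons, so Li tops the IE_2 order.
Valence configurations: Ca⁺ [Ar]4s¹, O⁺ [He]2s²2p³.
The numbers (kJ/mol): Ca 1145, Li 7298, O 3388.
Overall IE_2 order: Ca < O < Li.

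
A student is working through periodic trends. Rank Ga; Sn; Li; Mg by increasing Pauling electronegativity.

Li < Mg < Ga < Sn

Li is in period 2, group 1; Mg is in period 3, group 2; Ga is in period 4, group 13; Sn is in period 5, group 14.
Atoms toward the upper right of the periodic table pull bonding electrons most strongly.
These sit on a diagonal, where the across-period and down-group effects partly cancel.
Mg > Li: the two effects oppose for this pair; the across-period effect wins (1.31 vs 0.98).
Ga > Mg: period and group pull opposite ways; the across-period shift dominates (1.81 vs 1.31).
Sn > Ga: period and group pull opposite ways; the across-period shift dominates (1.96 vs 1.81).
Tabulated electronegativity (Pauling): Li 0.98, Mg 1.31, Ga 1.81, Sn 1.96.
So from lowest to highest: Li < Mg < Ga < Sn.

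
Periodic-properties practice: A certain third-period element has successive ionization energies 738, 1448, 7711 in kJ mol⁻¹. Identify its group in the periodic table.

Look for the largest jump between consecutive ionization energies: IE3/IE2 ≈ 5.3, far larger than any earlier ratio.
That jump marks the point where a core electron is being removed. So the atom has 2 valence electrons.
A main-group element with 2 valence electrons is in group 2.

Group 2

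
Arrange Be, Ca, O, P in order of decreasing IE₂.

After 1 electron has been removed, what remains? Be⁺ still has 1 valence electron; Ca⁺ still has 1 valence electron; O⁺ still has 5 valence electrons; P⁺ still has 4 valence electrons.
All are still removing valence electrons, so compare the +1 ions as you would atoms: IE_2 generally rises across a period (higher Z_eff) and falls down a group (larger shell), subject to the usual subshell exceptions.
Valence configurations: Be⁺ [He]2s¹, Ca⁺ [Ar]4s¹, O⁺ [He]2s²2p³, P⁺ [Ne]3s²3p².
Tabulated IE_2 (kJ/mol): Be 1757, Ca 1145, O 3388, P 1907.
Hence IE_2: Ca < Be < P < O.

O, P, Be, Ca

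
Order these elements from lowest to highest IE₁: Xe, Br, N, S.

First ionization energy rises across a period (greater Z_eff holds electrons more tightly) and falls down a group (valence electrons are farther from the nucleus).
These sit on a diagonal, where the across-period and down-group effects partly cancel.
Br > S: period and group pull opposite ways; the across-period shift dominates (1140 vs 1000 kJ/mol).
Xe > Br: the two effects oppose for this pair; the across-period effect wins (1170 vs 1140 kJ/mol).
N > Xe: the two effects oppose for this pair; the down-group effect wins (1402 vs 1170 kJ/mol).
For reference (kJ/mol): N 1402, S 1000, Br 1140, Xe 1170.
So from lowest to highest: S < Br < Xe < N.

S < Br < Xe < N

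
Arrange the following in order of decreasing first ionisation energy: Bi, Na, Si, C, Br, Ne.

Ne > Br > C > Si > Bi > Na

Across a period the outer electron is held more tightly (higher IE₁); down a group it sits in a higher shell, more shielded, and comes off more easily.
These span different periods and groups, so the two trends combine.
Bi > Na: period and group pull opposite ways; the across-period shift dominates (703 vs 496 kJ/mol).
Si > Bi: the two effects oppose for this pair; the down-group effect wins (786 vs 703 kJ/mol).
C > Si: they share group 14; the group trend gives C the larger value.
Br > C: the two effects oppose for this pair; the across-period effect wins (1140 vs 1086 kJ/mol).
Ne > Br: relative to Br, both the across-period and down-group shifts push Ne's first ionization energy up.
Approximate values (kJ/mol): C 1086, Ne 2081, Na 496, Si 786, Br 1140, Bi 703.
So from highest to lowest: Ne > Br > C > Si > Bi > Na.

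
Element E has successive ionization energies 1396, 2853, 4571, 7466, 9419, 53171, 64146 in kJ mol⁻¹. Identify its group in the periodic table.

Look for the largest jump between consecutive ionization energies: IE6/IE5 ≈ 5.6, far larger than any earlier ratio.
That jump marks the point where a core electron is being removed. So the atom has 5 valence electrons.
A main-group element with 5 valence electrons is in group 15.

Group 15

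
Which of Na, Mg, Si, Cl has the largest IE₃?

Mg

The third ionization energy removes an electron from the +2 ion. For each element: Na²⁺ is already 1 electron into the core; Mg²⁺ is the bare [Ne] core; Si²⁺ still has 2 valence electrons; Cl²⁺ still has 5 valence electrons.
Breaking into a closed-shell core is much more expensive than removing a leftover valence electron — Na and Mg have the largest IE_3 here.
Valence configurations: Si²⁺ [Ne]3s², Cl²⁺ [Ne]3s²3p³.
The numbers (kJ/mol): Na 6910, Mg 7733, Si 3232, Cl 3822.
So the third ionization energies run Si < Cl < Na < Mg.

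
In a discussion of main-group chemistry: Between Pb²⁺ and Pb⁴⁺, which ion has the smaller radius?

Both ions have Z = 82 protons, but Pb⁴⁺ has lost more electrons, so its remaining electrons feel a larger effective nuclear charge per electron and are pulled in more tightly.
Higher positive charge → smaller ion, so Pb²⁺ > Pb⁴⁺.

Pb⁴⁺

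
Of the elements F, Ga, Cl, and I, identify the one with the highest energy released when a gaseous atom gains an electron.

F is in period 2, group 17; Cl is in period 3, group 17; Ga is in period 4, group 13; I is in period 5, group 17.
Atoms with high Z_eff and room in the valence shell (especially the halogens) have the most exothermic electron affinities.
Neither a single period nor a single group — weigh both effects.
I > Ga: the two effects oppose for this pair; the across-period effect wins (295 vs 29 kJ/mol).
F > I: they share group 17; the group trend gives F the larger value.
Cl > F: this pair runs against the simple trend — see the exception note.
Note the exception: Cl has a higher electron affinity than F, contrary to the simple trend — F's small 2p subshell makes the incoming electron feel strong e⁻–e⁻ repulsion, so Cl actually releases more energy on gaining an electron.
Approximate values (kJ/mol): F 328, Cl 349, Ga 29, I 295.
The highest energy released when a gaseous atom gains an electron among these belongs to Cl.

Cl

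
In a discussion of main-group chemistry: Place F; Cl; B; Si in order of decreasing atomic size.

B is in period 2, group 13; F is in period 2, group 17; Si is in period 3, group 14; Cl is in period 3, group 17.
Atomic radius shrinks across a period as nuclear charge pulls the same shell inward, and grows down a group as new shells are added.
Here both period and group differ, so the two effects have to be weighed against each other.
B > F: B lies to the left of F in period 2, so the across-period effect alone puts B larger.
Cl > B: the two effects oppose for this pair; the down-group effect wins (99 vs 85 pm).
Si > Cl: Si lies to the left of Cl in period 3, so the across-period effect alone puts Si larger.
Tabulated atomic radius (pm): B 85, F 64, Si 116, Cl 99.
So from largest to smallest: Si > Cl > B > F.

Si, Cl, B, F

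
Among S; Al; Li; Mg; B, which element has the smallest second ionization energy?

Mg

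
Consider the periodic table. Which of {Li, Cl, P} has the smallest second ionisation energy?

P

Consider each +1 ion: Li⁺ is the bare [He] core; Cl⁺ still has 6 valence electrons; P⁺ still has 4 valence electrons.
Pulling an electron out of a noble-gas core costs far more than removing a remaining valence electron, so Li sits at the high end of IE_2.
Valence configurations: Cl⁺ [Ne]3s²3p⁴, P⁺ [Ne]3s²3p².
The numbers (kJ/mol): Li 7298, Cl 2298, P 1907.
Overall IE_2 order: P < Cl < Li.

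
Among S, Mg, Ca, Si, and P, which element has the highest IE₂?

S

IE_2 is the cost of taking one more electron from the +1 cation: S⁺ still has 5 valence electrons; Mg⁺ still has 1 valence electron; Ca⁺ still has 1 valence electron; Si⁺ still has 3 valence electrons; P⁺ still has 4 valence electrons.
All are still removing valence electrons, so compare the +1 ions as you would atoms: IE_2 generally rises across a period (higher Z_eff) and falls down a group (larger shell), subject to the usual subshell exceptions.
Valence configurations: S⁺ [Ne]3s²3p³, Mg⁺ [Ne]3s¹, Ca⁺ [Ar]4s¹, Si⁺ [Ne]3s²3p¹, P⁺ [Ne]3s²3p².
Approximate IE_2 values (kJ/mol): S 2252, Mg 1451, Ca 1145, Si 1577, P 1907.
So the second ionization energies run Ca < Mg < Si < P < S.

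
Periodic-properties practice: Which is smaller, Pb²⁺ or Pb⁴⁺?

Both ions have Z = 82 protons, but Pb⁴⁺ has lost more electrons, so its remaining electrons feel a larger effective nuclear charge per electron and are pulled in more tightly.
Higher positive charge → smaller ion, so Pb²⁺ > Pb⁴⁺.

Pb⁴⁺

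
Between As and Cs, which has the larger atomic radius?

Atomic radius shrinks across a period as nuclear charge pulls the same shell inward, and grows down a group as new shells are added.
Here both period and group differ, so the two effects have to be weighed against each other.
Cs > As: relative to As, both the across-period and down-group shifts push Cs's atomic radius up.
For reference (pm): As 121, Cs 232.
So Cs has the larger atomic radius (Cs > As).

Cs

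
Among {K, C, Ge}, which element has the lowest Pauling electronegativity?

K

EN rises left→right (higher Z_eff, smaller atoms) and falls top→bottom (larger, more shielded atoms).
These span different periods and groups, so the two trends combine.
Ge > K: both are in period 4; the period trend gives Ge the larger value.
C > Ge: C sits above Ge in group 14, so the down-group effect alone puts C higher.
Tabulated electronegativity (Pauling): C 2.55, K 0.82, Ge 2.01.
The lowest Pauling electronegativity among these belongs to K.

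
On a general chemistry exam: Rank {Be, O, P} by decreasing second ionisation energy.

Consider each +1 ion: Be⁺ still has 1 valence electron; O⁺ still has 5 valence electrons; P⁺ still has 4 valence electrons.
All are still removing valence electrons, so compare the +1 ions as you would atoms: IE_2 generally rises across a period (higher Z_eff) and falls down a group (larger shell), subject to the usual subshell exceptions.
Valence configurations: Be⁺ [He]2s¹, O⁺ [He]2s²2p³, P⁺ [Ne]3s²3p².
Tabulated IE_2 (kJ/mol): Be 1757, O 3388, P 1907.
Overall IE_2 order: Be < P < O.

O > P > Be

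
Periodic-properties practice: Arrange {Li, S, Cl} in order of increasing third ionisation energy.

S < Cl < Li

After 2 electrons have been removed, what remains? Li²⁺ is already 1 electron into the core; S²⁺ still has 4 valence electrons; Cl²⁺ still has 5 valence electrons.
Breaking into a closed-shell core is much more expensive than removing a leftover valence electron — Li has the largest IE_3 here.
Valence configurations: S²⁺ [Ne]3s²3p², Cl²⁺ [Ne]3s²3p³.
The numbers (kJ/mol): Li 11815, S 3357, Cl 3822.
Overall IE_3 order: S < Cl < Li.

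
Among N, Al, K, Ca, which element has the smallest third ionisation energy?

Al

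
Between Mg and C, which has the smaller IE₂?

Mg

Consider each +1 ion: Mg⁺ still has 1 valence electron; C⁺ still has 3 valence electrons.
All are still removing valence electrons, so compare the +1 ions as you would atoms: IE_2 generally rises across a period (higher Z_eff) and falls down a group (larger shell), subject to the usual subshell exceptions.
Valence configurations: Mg⁺ [Ne]3s¹, C⁺ [He]2s²2p¹.
Approximate IE_2 values (kJ/mol): Mg 1451, C 2353.
Putting it together, IE_2: Mg < C.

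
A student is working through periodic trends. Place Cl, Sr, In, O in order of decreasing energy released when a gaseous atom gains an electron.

Cl, O, In, Sr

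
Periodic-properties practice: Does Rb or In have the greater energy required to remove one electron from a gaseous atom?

In

Rb is in period 5, group 1; In is in period 5, group 13.
First ionization energy rises across a period (greater Z_eff holds electrons more tightly) and falls down a group (valence electrons are farther from the nucleus).
All lie in period 5, so first ionization energy increases left to right.
So In has the greater energy required to remove one electron from a gaseous atom (In > Rb).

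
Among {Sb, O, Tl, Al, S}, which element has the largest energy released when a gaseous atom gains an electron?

S

O is in period 2, group 16; Al is in period 3, group 13; S is in period 3, group 16; Sb is in period 5, group 15; Tl is in period 6, group 13.
Adding an electron releases more energy for atoms nearer the top right (short of the noble gases).
Here both period and group differ, so the two effects have to be weighed against each other.
Al > Tl: they share group 13; the group trend gives Al the larger value.
Sb > Al: the two effects oppose for this pair; the across-period effect wins (103 vs 42 kJ/mol).
O > Sb: relative to Sb, both the across-period and down-group shifts push O's electron affinity up.
S > O: this pair runs against the simple trend — see the exception note.
Note the exception: S has a higher electron affinity than O, contrary to the simple trend — the compact 2p subshell of O repels the added electron more than S's larger 3p does.
For reference (kJ/mol): O 141, Al 42, S 200, Sb 103, Tl 19.
The largest energy released when a gaseous atom gains an electron among these belongs to S.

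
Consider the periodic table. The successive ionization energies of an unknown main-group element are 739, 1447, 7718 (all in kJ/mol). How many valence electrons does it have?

2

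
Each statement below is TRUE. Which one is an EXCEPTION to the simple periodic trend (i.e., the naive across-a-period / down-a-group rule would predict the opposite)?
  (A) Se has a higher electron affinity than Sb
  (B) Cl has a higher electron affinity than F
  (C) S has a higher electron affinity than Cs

(B)

The general trend: electron affinity increases across a period and decreases down a group.
(A) Se (period 4, group 16) vs Sb (period 5, group 15): the stated order agrees with the simple trend.
(B) Cl (period 3, group 17) vs F (period 2, group 17): the stated order contradicts the simple trend.
(C) S (period 3, group 16) vs Cs (period 6, group 1): the stated order agrees with the simple trend.
The exception is (B): F's small 2p subshell makes the incoming electron feel strong e⁻–e⁻ repulsion, so Cl actually releases more energy on gaining an electron.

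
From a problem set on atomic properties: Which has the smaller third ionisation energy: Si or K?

The third ionization energy removes an electron from the +2 ion. For each element: Si²⁺ still has 2 valence electrons; K²⁺ is already 1 electron into the core.
Breaking into a closed-shell core is much more expensive than removing a leftover valence electron — K has the largest IE_3 here.
Approximate IE_3 values (kJ/mol): Si 3232, K 4420.
So the third ionization energies run Si < K.

Si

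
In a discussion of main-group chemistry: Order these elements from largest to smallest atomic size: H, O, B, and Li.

Li > B > O > H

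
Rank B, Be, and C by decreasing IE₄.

Consider each +3 ion: B³⁺ is the bare [He] core; Be³⁺ is already 1 electron into the core; C³⁺ still has 1 valence electron.
Core electrons are held far more tightly than valence electrons, so Be and B top the IE_4 order.
Approximate IE_4 values (kJ/mol): B 25026, Be 21007, C 6223.
So the fourth ionization energies run C < Be < B.

B > Be > C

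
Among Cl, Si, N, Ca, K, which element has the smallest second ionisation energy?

Ca

The second ionization energy removes an electron from the +1 ion. For each element: Cl⁺ still has 6 valence electrons; Si⁺ still has 3 valence electrons; N⁺ still has 4 valence electrons; Ca⁺ still has 1 valence electron; K⁺ is the bare [Ar] core.
Pulling an electron out of a noble-gas core costs far more than removing a remaining valence electron, so K sits at the high end of IE_2.
Valence configurations: Cl⁺ [Ne]3s²3p⁴, Si⁺ [Ne]3s²3p¹, N⁺ [He]2s²2p², Ca⁺ [Ar]4s¹.
The numbers (kJ/mol): Cl 2298, Si 1577, N 2856, Ca 1145, K 3052.
Putting it together, IE_2: Ca < Si < Cl < N < K.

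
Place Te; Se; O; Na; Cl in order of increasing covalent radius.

O < Cl < Se < Te < Na

Across a period the added protons contract the valence shell; down a group each new principal shell makes the atom larger.
Neither a single period nor a single group — weigh both effects.
Cl > O: the two effects oppose for this pair; the down-group effect wins (99 vs 63 pm).
Se > Cl: relative to Cl, both the across-period and down-group shifts push Se's atomic radius up.
Te > Se: they share group 16; the group trend gives Te the larger value.
Na > Te: the two effects oppose for this pair; the across-period effect wins (155 vs 136 pm).
Tabulated atomic radius (pm): O 63, Na 155, Cl 99, Se 116, Te 136.
So from smallest to largest: O < Cl < Se < Te < Na.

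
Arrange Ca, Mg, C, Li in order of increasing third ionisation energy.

C < Ca < Mg < Li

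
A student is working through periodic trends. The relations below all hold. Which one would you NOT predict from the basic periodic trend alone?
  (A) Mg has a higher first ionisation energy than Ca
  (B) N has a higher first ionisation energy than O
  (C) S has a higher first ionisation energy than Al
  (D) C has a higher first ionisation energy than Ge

The general trend: first ionisation energy increases across a period and decreases down a group.
(A) Mg (period 3, group 2) vs Ca (period 4, group 2): the stated order agrees with the simple trend.
(B) N (period 2, group 15) vs O (period 2, group 16): the stated order contradicts the simple trend.
(C) S (period 3, group 16) vs Al (period 3, group 13): the stated order agrees with the simple trend.
(D) C (period 2, group 14) vs Ge (period 4, group 14): the stated order agrees with the simple trend.
The exception is (B): pairing an electron in O's 2p⁴ costs repulsion energy, so O ionizes more easily than half-filled N (2p³).

(B)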